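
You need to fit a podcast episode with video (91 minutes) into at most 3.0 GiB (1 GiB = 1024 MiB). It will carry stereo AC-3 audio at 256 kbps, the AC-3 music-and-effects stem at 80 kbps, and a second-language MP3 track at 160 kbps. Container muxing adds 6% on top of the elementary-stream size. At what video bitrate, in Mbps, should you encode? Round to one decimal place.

4.0 Mbps

Budget: 3.0 GiB = 25769.8 Mb.
Stream payload after overhead: 25769.8 / 1.06 = 24311.1 Mb.
91 min = 5460 s
Total bitrate budget: 24311.1 Mb / 5460 s = 4.453 Mbps.
Audio total: 256 + 80 + 160 = 496 kbps = 0.496 Mbps.
Video: 4.453 − 0.496 = 3.957 Mbps.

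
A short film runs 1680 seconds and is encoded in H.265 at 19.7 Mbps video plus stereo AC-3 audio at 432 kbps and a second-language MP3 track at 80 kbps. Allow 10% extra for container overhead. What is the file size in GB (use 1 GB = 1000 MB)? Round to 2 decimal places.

Audio total: 432 + 80 = 512 kbps = 0.512 Mbps.
Total bitrate: 19.7 + 0.512 = 20.212 Mbps.
Stream data: 20.212 Mbps × 1680 s = 33956.2 Mb.
With 10% container overhead: ×1.10.
37,352 Mb ÷ 8 = 4,669 MB → 4.669 GB.

4.67 GB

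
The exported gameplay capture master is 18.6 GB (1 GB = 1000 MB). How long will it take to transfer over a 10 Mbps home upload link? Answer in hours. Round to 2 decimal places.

4.13 hours

File: 18.6 GB = 148800.0 Mb.
At 10 Mbps: 148800.0 / 10 = 14880.0 s ≈ 4.13 hours.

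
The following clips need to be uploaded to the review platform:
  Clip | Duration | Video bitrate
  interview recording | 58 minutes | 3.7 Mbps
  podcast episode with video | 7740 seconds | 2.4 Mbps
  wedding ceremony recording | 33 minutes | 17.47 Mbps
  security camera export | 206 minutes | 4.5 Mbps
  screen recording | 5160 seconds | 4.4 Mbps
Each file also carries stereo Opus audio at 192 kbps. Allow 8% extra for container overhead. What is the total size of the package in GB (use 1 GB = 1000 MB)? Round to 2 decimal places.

20.29 GB

Audio: 192 kbps = 0.192 Mbps.
interview recording: 3.892 Mbps × 3480 s × 1.08 = 14627.7 Mb
podcast episode with video: 2.592 Mbps × 7740 s × 1.08 = 21667.0 Mb
wedding ceremony recording: 17.662 Mbps × 1980 s × 1.08 = 37768.4 Mb
security camera export: 4.692 Mbps × 12360 s × 1.08 = 62632.6 Mb
screen recording: 4.592 Mbps × 5160 s × 1.08 = 25590.3 Mb
Total: 162286.0 Mb = 20285.8 MB.
= 20.29 GB.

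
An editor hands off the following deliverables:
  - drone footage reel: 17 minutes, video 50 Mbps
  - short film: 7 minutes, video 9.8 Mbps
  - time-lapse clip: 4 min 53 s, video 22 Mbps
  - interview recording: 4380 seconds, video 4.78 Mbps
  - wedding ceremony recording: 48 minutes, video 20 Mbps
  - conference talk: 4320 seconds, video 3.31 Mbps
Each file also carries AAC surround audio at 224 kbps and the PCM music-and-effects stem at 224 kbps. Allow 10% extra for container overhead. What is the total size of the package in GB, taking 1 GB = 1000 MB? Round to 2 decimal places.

22.05 GB

Audio total: 224 + 224 = 448 kbps = 0.448 Mbps.
drone footage reel: 50.448 Mbps × 1020 s × 1.10 = 56602.7 Mb
short film: 10.248 Mbps × 420 s × 1.10 = 4734.6 Mb
time-lapse clip: 22.448 Mbps × 293 s × 1.10 = 7235.0 Mb
interview recording: 5.228 Mbps × 4380 s × 1.10 = 25188.5 Mb
wedding ceremony recording: 20.448 Mbps × 2880 s × 1.10 = 64779.3 Mb
conference talk: 3.758 Mbps × 4320 s × 1.10 = 17858.0 Mb
Total: 176398.0 Mb = 22049.8 MB.
= 22.05 GB.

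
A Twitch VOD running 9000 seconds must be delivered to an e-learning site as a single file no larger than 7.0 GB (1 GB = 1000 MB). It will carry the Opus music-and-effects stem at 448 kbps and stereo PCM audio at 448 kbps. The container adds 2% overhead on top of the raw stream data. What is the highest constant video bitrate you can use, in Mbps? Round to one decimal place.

5.2 Mbps

Budget: 7.0 GB = 56000.0 Mb.
Stream payload after overhead: 56000.0 / 1.02 = 54902.0 Mb.
Total bitrate budget: 54902.0 Mb / 9000 s = 6.100 Mbps.
Audio total: 448 + 448 = 896 kbps = 0.896 Mbps.
Video: 6.100 − 0.896 = 5.204 Mbps.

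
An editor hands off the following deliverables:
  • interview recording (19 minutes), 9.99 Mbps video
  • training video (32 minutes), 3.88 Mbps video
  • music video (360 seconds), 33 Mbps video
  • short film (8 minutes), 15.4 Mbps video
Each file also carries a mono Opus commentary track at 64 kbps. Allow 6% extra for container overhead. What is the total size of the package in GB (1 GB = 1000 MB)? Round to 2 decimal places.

Audio: 64 kbps = 0.064 Mbps.
interview recording: 10.054 Mbps × 1140 s × 1.06 = 12149.3 Mb
training video: 3.944 Mbps × 1920 s × 1.06 = 8026.8 Mb
music video: 33.064 Mbps × 360 s × 1.06 = 12617.2 Mb
short film: 15.464 Mbps × 480 s × 1.06 = 7868.1 Mb
Total: 40661.4 Mb = 5082.7 MB.
= 5.083 GB.

5.08 GB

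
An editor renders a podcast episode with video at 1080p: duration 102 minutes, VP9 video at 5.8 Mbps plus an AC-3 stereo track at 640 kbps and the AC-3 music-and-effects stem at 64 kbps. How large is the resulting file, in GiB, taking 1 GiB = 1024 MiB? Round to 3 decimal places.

102 min = 6120 s
Audio total: 640 + 64 = 704 kbps = 0.704 Mbps.
Total bitrate: 5.8 + 0.704 = 6.504 Mbps.
Stream data: 6.504 Mbps × 6120 s = 39804.5 Mb.
39,804 Mb = 4,975,560,000 bytes ÷ 1,073,741,824 = 4.634 GiB.

4.634 GiB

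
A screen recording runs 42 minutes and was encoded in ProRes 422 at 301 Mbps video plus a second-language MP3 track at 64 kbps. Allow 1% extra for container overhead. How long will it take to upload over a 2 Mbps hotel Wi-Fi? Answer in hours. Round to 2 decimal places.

106.43 hours

42 min = 2520 s
Audio: 64 kbps = 0.064 Mbps.
Total bitrate: 301.064 Mbps.
File: 301.064 Mbps × 2520 s = 758681.3 Mb.
With 1% container overhead: ×1.01. → 766268.1 Mb.
At 2 Mbps: 766268.1 / 2 = 383134.0 s ≈ 106 hours.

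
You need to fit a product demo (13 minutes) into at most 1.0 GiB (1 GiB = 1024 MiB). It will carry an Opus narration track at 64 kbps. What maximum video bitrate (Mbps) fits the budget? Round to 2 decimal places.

Budget: 1.0 GiB = 8589.9 Mb.
13 min = 780 s
Total bitrate budget: 8589.9 Mb / 780 s = 11.013 Mbps.
Audio: 64 kbps = 0.064 Mbps.
Video: 11.013 − 0.064 = 10.949 Mbps.

10.95 Mbps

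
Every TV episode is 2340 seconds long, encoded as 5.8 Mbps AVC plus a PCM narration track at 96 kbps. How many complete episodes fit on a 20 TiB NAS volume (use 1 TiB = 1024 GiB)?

Audio: 96 kbps = 0.096 Mbps.
Total bitrate: 5.896 Mbps.
Per item: 5.896 Mbps × 2340 s = 13,797 Mb = 1,725 MB.
Capacity: 20 TiB = 175,921,860 Mb; 12751.07 items → 12751 complete.

12751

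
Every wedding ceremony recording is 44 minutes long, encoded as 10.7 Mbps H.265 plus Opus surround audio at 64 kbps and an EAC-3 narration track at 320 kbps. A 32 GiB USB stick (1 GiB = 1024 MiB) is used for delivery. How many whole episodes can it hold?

44 min = 2640 s
Audio total: 64 + 320 = 384 kbps = 0.384 Mbps.
Total bitrate: 11.084 Mbps.
Per item: 11.084 Mbps × 2640 s = 29,262 Mb = 3,658 MB.
Capacity: 32 GiB = 274,878 Mb; 9.39 items → 9 complete.

9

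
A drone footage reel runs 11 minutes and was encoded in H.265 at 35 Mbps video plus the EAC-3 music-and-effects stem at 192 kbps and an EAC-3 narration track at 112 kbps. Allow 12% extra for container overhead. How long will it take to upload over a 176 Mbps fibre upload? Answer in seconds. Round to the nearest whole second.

11 min = 660 s
Audio total: 192 + 112 = 304 kbps = 0.304 Mbps.
Total bitrate: 35.304 Mbps.
File: 35.304 Mbps × 660 s = 23300.6 Mb.
With 12% container overhead: ×1.12. → 26096.7 Mb.
At 176 Mbps: 26096.7 / 176 = 148.3 s ≈ 148 seconds.

148 seconds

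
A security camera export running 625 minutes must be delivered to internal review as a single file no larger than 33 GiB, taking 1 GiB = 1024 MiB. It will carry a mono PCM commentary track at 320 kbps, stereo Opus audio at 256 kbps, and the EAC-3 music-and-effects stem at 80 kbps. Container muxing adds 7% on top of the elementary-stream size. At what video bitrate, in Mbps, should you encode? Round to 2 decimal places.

Budget: 33 GiB = 283467.8 Mb.
Stream payload after overhead: 283467.8 / 1.07 = 264923.2 Mb.
625 min = 37500 s
Total bitrate budget: 264923.2 Mb / 37500 s = 7.065 Mbps.
Audio total: 320 + 256 + 80 = 656 kbps = 0.656 Mbps.
Video: 7.065 − 0.656 = 6.409 Mbps.

6.41 Mbps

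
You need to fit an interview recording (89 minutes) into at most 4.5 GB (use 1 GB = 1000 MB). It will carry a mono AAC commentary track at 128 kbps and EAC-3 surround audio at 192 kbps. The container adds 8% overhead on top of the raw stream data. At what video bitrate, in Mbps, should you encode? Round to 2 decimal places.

5.92 Mbps

Budget: 4.5 GB = 36000.0 Mb.
Stream payload after overhead: 36000.0 / 1.08 = 33333.3 Mb.
89 min = 5340 s
Total bitrate budget: 33333.3 Mb / 5340 s = 6.242 Mbps.
Audio total: 128 + 192 = 320 kbps = 0.320 Mbps.
Video: 6.242 − 0.320 = 5.922 Mbps.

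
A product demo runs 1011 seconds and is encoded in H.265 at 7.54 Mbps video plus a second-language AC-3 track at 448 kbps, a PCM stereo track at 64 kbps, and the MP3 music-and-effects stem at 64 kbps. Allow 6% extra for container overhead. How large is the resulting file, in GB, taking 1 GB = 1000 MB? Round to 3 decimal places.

Audio total: 448 + 64 + 64 = 576 kbps = 0.576 Mbps.
Total bitrate: 7.54 + 0.576 = 8.116 Mbps.
Stream data: 8.116 Mbps × 1011 s = 8205.3 Mb.
With 6% container overhead: ×1.06.
8,698 Mb ÷ 8 = 1,087 MB → 1.087 GB.

1.087 GB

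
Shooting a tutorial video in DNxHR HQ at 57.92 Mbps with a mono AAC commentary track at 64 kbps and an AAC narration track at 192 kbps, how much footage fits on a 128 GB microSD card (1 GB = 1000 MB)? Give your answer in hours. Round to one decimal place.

4.9 hours

Audio total: 64 + 192 = 256 kbps = 0.256 Mbps.
Total bitrate: 57.92 + 0.256 = 58.176 Mbps.
Capacity: 128 GB = 1,024,000 Mb.
Recording time: 1,024,000 / 58.176 = 17,602 s ≈ 4.89 hours.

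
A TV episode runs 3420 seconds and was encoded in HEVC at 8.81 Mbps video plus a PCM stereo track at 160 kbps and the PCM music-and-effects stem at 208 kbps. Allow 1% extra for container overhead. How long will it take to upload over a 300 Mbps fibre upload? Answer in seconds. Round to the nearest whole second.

106 seconds

Audio total: 160 + 208 = 368 kbps = 0.368 Mbps.
Total bitrate: 9.178 Mbps.
File: 9.178 Mbps × 3420 s = 31388.8 Mb.
With 1% container overhead: ×1.01. → 31702.6 Mb.
At 300 Mbps: 31702.6 / 300 = 105.7 s ≈ 106 seconds.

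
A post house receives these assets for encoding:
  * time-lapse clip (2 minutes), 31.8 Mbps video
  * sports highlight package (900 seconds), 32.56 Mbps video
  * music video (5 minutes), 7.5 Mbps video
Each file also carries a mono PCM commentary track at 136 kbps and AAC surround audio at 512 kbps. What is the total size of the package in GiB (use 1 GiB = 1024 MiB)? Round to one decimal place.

4.2 GiB

Audio total: 136 + 512 = 648 kbps = 0.648 Mbps.
time-lapse clip: 32.448 Mbps × 120 s = 3893.8 Mb
sports highlight package: 33.208 Mbps × 900 s = 29887.2 Mb
music video: 8.148 Mbps × 300 s = 2444.4 Mb
Total: 36225.4 Mb = 4528.2 MB.
= 4.217 GiB.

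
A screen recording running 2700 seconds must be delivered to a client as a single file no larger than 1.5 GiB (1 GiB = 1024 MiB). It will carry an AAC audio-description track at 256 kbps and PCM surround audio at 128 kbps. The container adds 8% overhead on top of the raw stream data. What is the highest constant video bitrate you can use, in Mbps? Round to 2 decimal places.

4.03 Mbps

Budget: 1.5 GiB = 12884.9 Mb.
Stream payload after overhead: 12884.9 / 1.08 = 11930.5 Mb.
Total bitrate budget: 11930.5 Mb / 2700 s = 4.419 Mbps.
Audio total: 256 + 128 = 384 kbps = 0.384 Mbps.
Video: 4.419 − 0.384 = 4.035 Mbps.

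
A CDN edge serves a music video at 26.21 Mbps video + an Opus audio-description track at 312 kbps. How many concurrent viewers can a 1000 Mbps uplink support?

Audio: 312 kbps = 0.312 Mbps.
Per-viewer media rate: 26.522 Mbps.
1000 Mbps = 1,000 Mbps; 1,000 / 26.522 = 37.70 → 37 viewers.

37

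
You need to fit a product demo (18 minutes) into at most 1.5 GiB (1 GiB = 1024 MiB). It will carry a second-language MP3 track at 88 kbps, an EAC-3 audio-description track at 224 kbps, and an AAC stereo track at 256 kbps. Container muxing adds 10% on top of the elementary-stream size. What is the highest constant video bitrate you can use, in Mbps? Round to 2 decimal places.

Budget: 1.5 GiB = 12884.9 Mb.
Stream payload after overhead: 12884.9 / 1.10 = 11713.5 Mb.
18 min = 1080 s
Total bitrate budget: 11713.5 Mb / 1080 s = 10.846 Mbps.
Audio total: 88 + 224 + 256 = 568 kbps = 0.568 Mbps.
Video: 10.846 − 0.568 = 10.278 Mbps.

10.28 Mbps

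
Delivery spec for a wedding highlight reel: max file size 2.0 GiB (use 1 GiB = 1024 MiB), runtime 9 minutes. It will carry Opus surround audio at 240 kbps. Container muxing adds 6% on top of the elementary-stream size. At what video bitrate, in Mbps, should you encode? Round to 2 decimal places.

Budget: 2.0 GiB = 17179.9 Mb.
Stream payload after overhead: 17179.9 / 1.06 = 16207.4 Mb.
9 min = 540 s
Total bitrate budget: 16207.4 Mb / 540 s = 30.014 Mbps.
Audio: 240 kbps = 0.240 Mbps.
Video: 30.014 − 0.240 = 29.774 Mbps.

29.77 Mbps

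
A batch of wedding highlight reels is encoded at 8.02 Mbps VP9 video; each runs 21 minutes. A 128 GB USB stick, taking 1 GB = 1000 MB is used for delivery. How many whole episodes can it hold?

101

21 min = 1260 s
Per item: 8.020 Mbps × 1260 s = 10,105 Mb = 1,263 MB.
Capacity: 128 GB = 1,024,000 Mb; 101.33 items → 101 complete.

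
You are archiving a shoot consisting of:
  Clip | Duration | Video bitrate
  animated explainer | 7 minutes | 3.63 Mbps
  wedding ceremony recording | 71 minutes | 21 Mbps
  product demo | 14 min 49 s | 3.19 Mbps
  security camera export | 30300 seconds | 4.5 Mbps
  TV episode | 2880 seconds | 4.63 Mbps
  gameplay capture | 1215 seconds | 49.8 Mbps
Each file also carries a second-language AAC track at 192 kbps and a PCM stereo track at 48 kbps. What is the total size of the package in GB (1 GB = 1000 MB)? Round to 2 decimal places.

Audio total: 192 + 48 = 240 kbps = 0.240 Mbps.
animated explainer: 3.870 Mbps × 420 s = 1625.4 Mb
wedding ceremony recording: 21.240 Mbps × 4260 s = 90482.4 Mb
product demo: 3.430 Mbps × 889 s = 3049.3 Mb
security camera export: 4.740 Mbps × 30300 s = 143622.0 Mb
TV episode: 4.870 Mbps × 2880 s = 14025.6 Mb
gameplay capture: 50.040 Mbps × 1215 s = 60798.6 Mb
Total: 313603.3 Mb = 39200.4 MB.
= 39.20 GB.

39.20 GB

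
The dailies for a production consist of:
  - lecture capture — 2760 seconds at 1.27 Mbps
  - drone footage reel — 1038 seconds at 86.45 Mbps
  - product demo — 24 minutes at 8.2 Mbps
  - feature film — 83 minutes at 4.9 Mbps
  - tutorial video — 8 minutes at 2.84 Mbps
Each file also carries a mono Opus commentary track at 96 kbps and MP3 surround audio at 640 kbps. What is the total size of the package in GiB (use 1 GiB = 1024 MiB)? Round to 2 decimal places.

16.15 GiB

Audio total: 96 + 640 = 736 kbps = 0.736 Mbps.
lecture capture: 2.006 Mbps × 2760 s = 5536.6 Mb
drone footage reel: 87.186 Mbps × 1038 s = 90499.1 Mb
product demo: 8.936 Mbps × 1440 s = 12867.8 Mb
feature film: 5.636 Mbps × 4980 s = 28067.3 Mb
tutorial video: 3.576 Mbps × 480 s = 1716.5 Mb
Total: 138687.2 Mb = 17335.9 MB.
= 16.15 GiB.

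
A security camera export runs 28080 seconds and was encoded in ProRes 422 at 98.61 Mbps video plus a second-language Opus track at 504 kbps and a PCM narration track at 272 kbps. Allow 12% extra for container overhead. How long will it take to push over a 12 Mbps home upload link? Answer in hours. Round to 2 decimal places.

72.35 hours

Audio total: 504 + 272 = 776 kbps = 0.776 Mbps.
Total bitrate: 99.386 Mbps.
File: 99.386 Mbps × 28080 s = 2790758.9 Mb.
With 12% container overhead: ×1.12. → 3125649.9 Mb.
At 12 Mbps: 3125649.9 / 12 = 260470.8 s ≈ 72.4 hours.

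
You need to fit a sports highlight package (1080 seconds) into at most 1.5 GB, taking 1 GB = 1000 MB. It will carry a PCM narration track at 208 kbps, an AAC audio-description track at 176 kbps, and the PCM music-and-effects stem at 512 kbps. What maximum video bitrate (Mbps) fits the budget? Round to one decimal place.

10.2 Mbps

Budget: 1.5 GB = 12000.0 Mb.
Total bitrate budget: 12000.0 Mb / 1080 s = 11.111 Mbps.
Audio total: 208 + 176 + 512 = 896 kbps = 0.896 Mbps.
Video: 11.111 − 0.896 = 10.215 Mbps.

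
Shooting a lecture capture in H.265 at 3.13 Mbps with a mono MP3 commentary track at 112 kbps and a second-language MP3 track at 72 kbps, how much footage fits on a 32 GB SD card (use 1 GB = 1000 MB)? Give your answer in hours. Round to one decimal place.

Audio total: 112 + 72 = 184 kbps = 0.184 Mbps.
Total bitrate: 3.13 + 0.184 = 3.314 Mbps.
Capacity: 32 GB = 256,000 Mb.
Recording time: 256,000 / 3.314 = 77,248 s ≈ 21.5 hours.

21.5 hours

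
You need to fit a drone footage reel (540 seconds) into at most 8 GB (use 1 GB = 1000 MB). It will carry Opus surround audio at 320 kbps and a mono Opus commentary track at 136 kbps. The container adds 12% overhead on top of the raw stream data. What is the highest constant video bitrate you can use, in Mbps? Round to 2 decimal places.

105.36 Mbps

Budget: 8 GB = 64000.0 Mb.
Stream payload after overhead: 64000.0 / 1.12 = 57142.9 Mb.
Total bitrate budget: 57142.9 Mb / 540 s = 105.820 Mbps.
Audio total: 320 + 136 = 456 kbps = 0.456 Mbps.
Video: 105.820 − 0.456 = 105.364 Mbps.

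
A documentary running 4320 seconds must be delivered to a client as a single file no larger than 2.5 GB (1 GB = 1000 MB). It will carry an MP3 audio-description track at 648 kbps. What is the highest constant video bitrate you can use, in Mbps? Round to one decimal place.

Budget: 2.5 GB = 20000.0 Mb.
Total bitrate budget: 20000.0 Mb / 4320 s = 4.630 Mbps.
Audio: 648 kbps = 0.648 Mbps.
Video: 4.630 − 0.648 = 3.982 Mbps.

4.0 Mbps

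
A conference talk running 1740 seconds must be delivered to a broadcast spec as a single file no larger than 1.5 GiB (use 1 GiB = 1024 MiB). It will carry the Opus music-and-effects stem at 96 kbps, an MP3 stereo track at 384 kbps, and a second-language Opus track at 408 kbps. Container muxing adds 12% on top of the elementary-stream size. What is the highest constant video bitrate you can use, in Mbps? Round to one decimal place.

Budget: 1.5 GiB = 12884.9 Mb.
Stream payload after overhead: 12884.9 / 1.12 = 11504.4 Mb.
Total bitrate budget: 11504.4 Mb / 1740 s = 6.612 Mbps.
Audio total: 96 + 384 + 408 = 888 kbps = 0.888 Mbps.
Video: 6.612 − 0.888 = 5.724 Mbps.

5.7 Mbps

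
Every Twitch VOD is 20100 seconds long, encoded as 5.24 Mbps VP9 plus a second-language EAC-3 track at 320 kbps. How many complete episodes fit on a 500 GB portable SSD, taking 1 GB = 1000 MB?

35

Audio: 320 kbps = 0.320 Mbps.
Total bitrate: 5.560 Mbps.
Per item: 5.560 Mbps × 20100 s = 111,756 Mb = 13,970 MB.
Capacity: 500 GB = 4,000,000 Mb; 35.79 items → 35 complete.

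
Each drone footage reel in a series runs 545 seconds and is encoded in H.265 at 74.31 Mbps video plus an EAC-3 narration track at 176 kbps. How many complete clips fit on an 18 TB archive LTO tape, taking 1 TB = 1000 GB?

Audio: 176 kbps = 0.176 Mbps.
Total bitrate: 74.486 Mbps.
Per item: 74.486 Mbps × 545 s = 40,595 Mb = 5,074 MB.
Capacity: 18 TB = 144,000,000 Mb; 3547.25 items → 3547 complete.

3547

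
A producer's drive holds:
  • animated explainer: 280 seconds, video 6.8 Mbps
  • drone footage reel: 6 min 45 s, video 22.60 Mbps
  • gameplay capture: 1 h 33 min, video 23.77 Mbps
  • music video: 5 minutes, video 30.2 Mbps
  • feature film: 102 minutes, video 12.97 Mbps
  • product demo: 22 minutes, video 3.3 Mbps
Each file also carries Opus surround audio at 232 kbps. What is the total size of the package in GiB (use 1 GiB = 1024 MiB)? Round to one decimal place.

27.9 GiB

Audio: 232 kbps = 0.232 Mbps.
animated explainer: 7.032 Mbps × 280 s = 1969.0 Mb
drone footage reel: 22.832 Mbps × 405 s = 9247.0 Mb
gameplay capture: 24.002 Mbps × 5580 s = 133931.2 Mb
music video: 30.432 Mbps × 300 s = 9129.6 Mb
feature film: 13.202 Mbps × 6120 s = 80796.2 Mb
product demo: 3.532 Mbps × 1320 s = 4662.2 Mb
Total: 239735.2 Mb = 29966.9 MB.
= 27.91 GiB.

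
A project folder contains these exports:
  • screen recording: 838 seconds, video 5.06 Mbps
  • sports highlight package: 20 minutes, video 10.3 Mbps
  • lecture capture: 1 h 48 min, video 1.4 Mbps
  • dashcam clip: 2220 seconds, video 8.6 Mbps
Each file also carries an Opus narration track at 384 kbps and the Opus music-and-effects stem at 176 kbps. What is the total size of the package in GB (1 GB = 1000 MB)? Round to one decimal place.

6.3 GB

Audio total: 384 + 176 = 560 kbps = 0.560 Mbps.
screen recording: 5.620 Mbps × 838 s = 4709.6 Mb
sports highlight package: 10.860 Mbps × 1200 s = 13032.0 Mb
lecture capture: 1.960 Mbps × 6480 s = 12700.8 Mb
dashcam clip: 9.160 Mbps × 2220 s = 20335.2 Mb
Total: 50777.6 Mb = 6347.2 MB.
= 6.347 GB.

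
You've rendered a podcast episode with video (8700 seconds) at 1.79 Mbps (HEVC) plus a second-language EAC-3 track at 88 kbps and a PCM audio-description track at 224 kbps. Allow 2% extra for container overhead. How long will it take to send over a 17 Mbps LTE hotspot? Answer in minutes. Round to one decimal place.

18.3 minutes

Audio total: 88 + 224 = 312 kbps = 0.312 Mbps.
Total bitrate: 2.102 Mbps.
File: 2.102 Mbps × 8700 s = 18287.4 Mb.
With 2% container overhead: ×1.02. → 18653.1 Mb.
At 17 Mbps: 18653.1 / 17 = 1097.2 s ≈ 18.3 minutes.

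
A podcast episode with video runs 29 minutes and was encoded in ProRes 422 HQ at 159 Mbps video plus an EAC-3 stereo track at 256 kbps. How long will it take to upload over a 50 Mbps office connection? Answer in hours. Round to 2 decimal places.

29 min = 1740 s
Audio: 256 kbps = 0.256 Mbps.
Total bitrate: 159.256 Mbps.
File: 159.256 Mbps × 1740 s = 277105.4 Mb.
At 50 Mbps: 277105.4 / 50 = 5542.1 s ≈ 1.54 hours.

1.54 hours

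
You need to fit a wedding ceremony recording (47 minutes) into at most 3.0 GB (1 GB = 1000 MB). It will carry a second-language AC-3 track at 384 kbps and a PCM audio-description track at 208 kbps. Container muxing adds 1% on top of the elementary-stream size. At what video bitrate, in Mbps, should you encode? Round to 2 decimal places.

Budget: 3.0 GB = 24000.0 Mb.
Stream payload after overhead: 24000.0 / 1.01 = 23762.4 Mb.
47 min = 2820 s
Total bitrate budget: 23762.4 Mb / 2820 s = 8.426 Mbps.
Audio total: 384 + 208 = 592 kbps = 0.592 Mbps.
Video: 8.426 − 0.592 = 7.834 Mbps.

7.83 Mbps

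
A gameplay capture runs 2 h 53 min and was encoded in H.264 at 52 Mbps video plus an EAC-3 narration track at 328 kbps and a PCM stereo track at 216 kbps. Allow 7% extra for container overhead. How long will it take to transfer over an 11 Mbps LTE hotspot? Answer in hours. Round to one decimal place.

14.7 hours

2 h 53 min = 173 min = 10380 s
Audio total: 328 + 216 = 544 kbps = 0.544 Mbps.
Total bitrate: 52.544 Mbps.
File: 52.544 Mbps × 10380 s = 545406.7 Mb.
With 7% container overhead: ×1.07. → 583585.2 Mb.
At 11 Mbps: 583585.2 / 11 = 53053.2 s ≈ 14.7 hours.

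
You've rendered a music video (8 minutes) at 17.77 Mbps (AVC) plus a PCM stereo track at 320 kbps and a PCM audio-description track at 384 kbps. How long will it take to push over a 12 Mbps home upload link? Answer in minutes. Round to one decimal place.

8 min = 480 s
Audio total: 320 + 384 = 704 kbps = 0.704 Mbps.
Total bitrate: 18.474 Mbps.
File: 18.474 Mbps × 480 s = 8867.5 Mb.
At 12 Mbps: 8867.5 / 12 = 739.0 s ≈ 12.3 minutes.

12.3 minutes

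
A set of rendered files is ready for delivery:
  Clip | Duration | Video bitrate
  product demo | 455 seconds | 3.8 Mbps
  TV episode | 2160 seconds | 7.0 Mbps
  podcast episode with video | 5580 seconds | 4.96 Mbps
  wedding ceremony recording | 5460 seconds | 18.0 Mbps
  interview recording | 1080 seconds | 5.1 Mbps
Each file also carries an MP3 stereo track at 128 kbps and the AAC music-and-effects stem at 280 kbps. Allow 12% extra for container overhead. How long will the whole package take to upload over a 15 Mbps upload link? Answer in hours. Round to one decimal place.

3.2 hours

Audio total: 128 + 280 = 408 kbps = 0.408 Mbps.
product demo: 4.208 Mbps × 455 s × 1.12 = 2144.4 Mb
TV episode: 7.408 Mbps × 2160 s × 1.12 = 17921.4 Mb
podcast episode with video: 5.368 Mbps × 5580 s × 1.12 = 33547.9 Mb
wedding ceremony recording: 18.408 Mbps × 5460 s × 1.12 = 112568.6 Mb
interview recording: 5.508 Mbps × 1080 s × 1.12 = 6662.5 Mb
Total: 172844.8 Mb = 21605.6 MB.
At 15 Mbps: 172844.8 / 15 = 11523 s ≈ 3.2 hours.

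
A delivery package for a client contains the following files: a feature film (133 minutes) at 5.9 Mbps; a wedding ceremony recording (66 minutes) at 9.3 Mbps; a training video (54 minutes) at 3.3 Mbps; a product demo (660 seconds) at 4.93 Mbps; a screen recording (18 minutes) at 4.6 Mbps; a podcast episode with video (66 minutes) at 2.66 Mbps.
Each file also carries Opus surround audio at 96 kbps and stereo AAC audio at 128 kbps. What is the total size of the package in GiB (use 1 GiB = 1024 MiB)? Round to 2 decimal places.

Audio total: 96 + 128 = 224 kbps = 0.224 Mbps.
feature film: 6.124 Mbps × 7980 s = 48869.5 Mb
wedding ceremony recording: 9.524 Mbps × 3960 s = 37715.0 Mb
training video: 3.524 Mbps × 3240 s = 11417.8 Mb
product demo: 5.154 Mbps × 660 s = 3401.6 Mb
screen recording: 4.824 Mbps × 1080 s = 5209.9 Mb
podcast episode with video: 2.884 Mbps × 3960 s = 11420.6 Mb
Total: 118034.5 Mb = 14754.3 MB.
= 13.74 GiB.

13.74 GiB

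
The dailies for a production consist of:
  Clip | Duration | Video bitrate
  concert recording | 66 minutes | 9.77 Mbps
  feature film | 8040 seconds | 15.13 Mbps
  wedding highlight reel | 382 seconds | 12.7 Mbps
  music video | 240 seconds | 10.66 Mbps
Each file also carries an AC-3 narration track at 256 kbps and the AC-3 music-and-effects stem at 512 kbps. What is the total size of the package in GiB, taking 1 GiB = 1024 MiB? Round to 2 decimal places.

20.66 GiB

Audio total: 256 + 512 = 768 kbps = 0.768 Mbps.
concert recording: 10.538 Mbps × 3960 s = 41730.5 Mb
feature film: 15.898 Mbps × 8040 s = 127819.9 Mb
wedding highlight reel: 13.468 Mbps × 382 s = 5144.8 Mb
music video: 11.428 Mbps × 240 s = 2742.7 Mb
Total: 177437.9 Mb = 22179.7 MB.
= 20.66 GiB.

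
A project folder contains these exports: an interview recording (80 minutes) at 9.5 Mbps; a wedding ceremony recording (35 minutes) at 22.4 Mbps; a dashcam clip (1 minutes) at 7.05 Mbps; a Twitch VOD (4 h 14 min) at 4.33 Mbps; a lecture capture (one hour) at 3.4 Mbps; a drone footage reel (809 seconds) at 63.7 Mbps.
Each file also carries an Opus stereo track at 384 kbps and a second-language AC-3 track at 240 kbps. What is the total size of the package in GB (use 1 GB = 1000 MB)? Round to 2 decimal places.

Audio total: 384 + 240 = 624 kbps = 0.624 Mbps.
interview recording: 10.124 Mbps × 4800 s = 48595.2 Mb
wedding ceremony recording: 23.024 Mbps × 2100 s = 48350.4 Mb
dashcam clip: 7.674 Mbps × 60 s = 460.4 Mb
Twitch VOD: 4.954 Mbps × 15240 s = 75499.0 Mb
lecture capture: 4.024 Mbps × 3600 s = 14486.4 Mb
drone footage reel: 64.324 Mbps × 809 s = 52038.1 Mb
Total: 239429.5 Mb = 29928.7 MB.
= 29.93 GB.

29.93 GB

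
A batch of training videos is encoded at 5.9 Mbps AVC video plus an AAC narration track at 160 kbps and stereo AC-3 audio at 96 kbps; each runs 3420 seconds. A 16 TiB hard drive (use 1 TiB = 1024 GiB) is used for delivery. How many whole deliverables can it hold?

Audio total: 160 + 96 = 256 kbps = 0.256 Mbps.
Total bitrate: 6.156 Mbps.
Per item: 6.156 Mbps × 3420 s = 21,054 Mb = 2,632 MB.
Capacity: 16 TiB = 140,737,488 Mb; 6684.75 items → 6684 complete.

6684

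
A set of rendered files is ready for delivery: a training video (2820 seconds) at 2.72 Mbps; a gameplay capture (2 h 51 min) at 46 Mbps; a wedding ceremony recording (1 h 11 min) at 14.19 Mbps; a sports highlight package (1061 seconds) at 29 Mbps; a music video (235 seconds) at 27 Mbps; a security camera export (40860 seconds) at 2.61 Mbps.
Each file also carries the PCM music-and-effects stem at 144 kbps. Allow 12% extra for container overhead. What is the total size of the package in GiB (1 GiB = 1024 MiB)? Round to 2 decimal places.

Audio: 144 kbps = 0.144 Mbps.
training video: 2.864 Mbps × 2820 s × 1.12 = 9045.7 Mb
gameplay capture: 46.144 Mbps × 10260 s × 1.12 = 530249.9 Mb
wedding ceremony recording: 14.334 Mbps × 4260 s × 1.12 = 68390.4 Mb
sports highlight package: 29.144 Mbps × 1061 s × 1.12 = 34632.4 Mb
music video: 27.144 Mbps × 235 s × 1.12 = 7144.3 Mb
security camera export: 2.754 Mbps × 40860 s × 1.12 = 126031.9 Mb
Total: 775494.5 Mb = 96936.8 MB.
= 90.28 GiB.

90.28 GiB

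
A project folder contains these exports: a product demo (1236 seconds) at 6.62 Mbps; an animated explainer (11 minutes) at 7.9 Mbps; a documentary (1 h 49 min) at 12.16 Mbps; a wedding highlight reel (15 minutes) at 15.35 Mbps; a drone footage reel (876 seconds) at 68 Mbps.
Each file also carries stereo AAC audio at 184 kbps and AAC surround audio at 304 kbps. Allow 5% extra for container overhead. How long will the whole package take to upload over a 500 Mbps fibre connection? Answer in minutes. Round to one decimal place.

6.0 minutes

Audio total: 184 + 304 = 488 kbps = 0.488 Mbps.
product demo: 7.108 Mbps × 1236 s × 1.05 = 9224.8 Mb
animated explainer: 8.388 Mbps × 660 s × 1.05 = 5812.9 Mb
documentary: 12.648 Mbps × 6540 s × 1.05 = 86853.8 Mb
wedding highlight reel: 15.838 Mbps × 900 s × 1.05 = 14966.9 Mb
drone footage reel: 68.488 Mbps × 876 s × 1.05 = 62995.3 Mb
Total: 179853.6 Mb = 22481.7 MB.
At 500 Mbps: 179853.6 / 500 = 360 s ≈ 6 minutes.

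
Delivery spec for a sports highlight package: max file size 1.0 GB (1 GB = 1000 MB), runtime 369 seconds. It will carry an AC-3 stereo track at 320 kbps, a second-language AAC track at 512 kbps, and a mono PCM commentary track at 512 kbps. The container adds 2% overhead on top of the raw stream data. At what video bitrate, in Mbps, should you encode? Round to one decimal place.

19.9 Mbps

Budget: 1.0 GB = 8000.0 Mb.
Stream payload after overhead: 8000.0 / 1.02 = 7843.1 Mb.
Total bitrate budget: 7843.1 Mb / 369 s = 21.255 Mbps.
Audio total: 320 + 512 + 512 = 1344 kbps = 1.344 Mbps.
Video: 21.255 − 1.344 = 19.911 Mbps.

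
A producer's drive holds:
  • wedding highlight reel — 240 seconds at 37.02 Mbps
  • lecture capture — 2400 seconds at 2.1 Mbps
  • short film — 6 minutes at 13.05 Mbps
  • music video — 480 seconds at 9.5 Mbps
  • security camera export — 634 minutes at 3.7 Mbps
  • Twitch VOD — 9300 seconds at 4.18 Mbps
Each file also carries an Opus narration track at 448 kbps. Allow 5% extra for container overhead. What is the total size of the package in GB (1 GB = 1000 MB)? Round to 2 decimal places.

29.61 GB

Audio: 448 kbps = 0.448 Mbps.
wedding highlight reel: 37.468 Mbps × 240 s × 1.05 = 9441.9 Mb
lecture capture: 2.548 Mbps × 2400 s × 1.05 = 6421.0 Mb
short film: 13.498 Mbps × 360 s × 1.05 = 5102.2 Mb
music video: 9.948 Mbps × 480 s × 1.05 = 5013.8 Mb
security camera export: 4.148 Mbps × 38040 s × 1.05 = 165679.4 Mb
Twitch VOD: 4.628 Mbps × 9300 s × 1.05 = 45192.4 Mb
Total: 236850.8 Mb = 29606.3 MB.
= 29.61 GB.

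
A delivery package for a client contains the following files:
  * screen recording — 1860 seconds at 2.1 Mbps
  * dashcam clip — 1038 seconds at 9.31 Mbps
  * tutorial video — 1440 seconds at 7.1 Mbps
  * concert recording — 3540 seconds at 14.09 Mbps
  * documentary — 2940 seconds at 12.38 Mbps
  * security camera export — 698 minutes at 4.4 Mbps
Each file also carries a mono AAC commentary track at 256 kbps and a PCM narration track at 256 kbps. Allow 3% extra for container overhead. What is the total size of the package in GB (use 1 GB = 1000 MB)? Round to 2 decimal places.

Audio total: 256 + 256 = 512 kbps = 0.512 Mbps.
screen recording: 2.612 Mbps × 1860 s × 1.03 = 5004.1 Mb
dashcam clip: 9.822 Mbps × 1038 s × 1.03 = 10501.1 Mb
tutorial video: 7.612 Mbps × 1440 s × 1.03 = 11290.1 Mb
concert recording: 14.602 Mbps × 3540 s × 1.03 = 53241.8 Mb
documentary: 12.892 Mbps × 2940 s × 1.03 = 39039.6 Mb
security camera export: 4.912 Mbps × 41880 s × 1.03 = 211886.0 Mb
Total: 330962.6 Mb = 41370.3 MB.
= 41.37 GB.

41.37 GB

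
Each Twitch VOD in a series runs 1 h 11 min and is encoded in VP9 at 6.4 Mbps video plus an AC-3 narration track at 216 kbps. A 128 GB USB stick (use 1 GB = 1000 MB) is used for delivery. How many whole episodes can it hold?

1 h 11 min = 71 min = 4260 s
Audio: 216 kbps = 0.216 Mbps.
Total bitrate: 6.616 Mbps.
Per item: 6.616 Mbps × 4260 s = 28,184 Mb = 3,523 MB.
Capacity: 128 GB = 1,024,000 Mb; 36.33 items → 36 complete.

36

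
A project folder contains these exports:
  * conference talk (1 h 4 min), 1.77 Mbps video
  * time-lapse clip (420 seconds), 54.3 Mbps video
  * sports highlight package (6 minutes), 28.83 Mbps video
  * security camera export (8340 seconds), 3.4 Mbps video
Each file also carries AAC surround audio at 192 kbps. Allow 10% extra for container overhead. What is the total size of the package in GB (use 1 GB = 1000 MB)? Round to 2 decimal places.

Audio: 192 kbps = 0.192 Mbps.
conference talk: 1.962 Mbps × 3840 s × 1.10 = 8287.5 Mb
time-lapse clip: 54.492 Mbps × 420 s × 1.10 = 25175.3 Mb
sports highlight package: 29.022 Mbps × 360 s × 1.10 = 11492.7 Mb
security camera export: 3.592 Mbps × 8340 s × 1.10 = 32953.0 Mb
Total: 77908.5 Mb = 9738.6 MB.
= 9.739 GB.

9.74 GB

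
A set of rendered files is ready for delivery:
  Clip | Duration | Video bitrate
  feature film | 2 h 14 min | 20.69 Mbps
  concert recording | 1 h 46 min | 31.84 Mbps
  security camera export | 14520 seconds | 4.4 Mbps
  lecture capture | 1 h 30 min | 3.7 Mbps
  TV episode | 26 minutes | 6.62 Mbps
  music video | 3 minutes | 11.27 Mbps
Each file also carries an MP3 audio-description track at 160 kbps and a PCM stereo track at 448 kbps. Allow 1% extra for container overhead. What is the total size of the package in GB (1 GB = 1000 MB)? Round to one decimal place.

61.5 GB

Audio total: 160 + 448 = 608 kbps = 0.608 Mbps.
feature film: 21.298 Mbps × 8040 s × 1.01 = 172948.3 Mb
concert recording: 32.448 Mbps × 6360 s × 1.01 = 208433.0 Mb
security camera export: 5.008 Mbps × 14520 s × 1.01 = 73443.3 Mb
lecture capture: 4.308 Mbps × 5400 s × 1.01 = 23495.8 Mb
TV episode: 7.228 Mbps × 1560 s × 1.01 = 11388.4 Mb
music video: 11.878 Mbps × 180 s × 1.01 = 2159.4 Mb
Total: 491868.3 Mb = 61483.5 MB.
= 61.48 GB.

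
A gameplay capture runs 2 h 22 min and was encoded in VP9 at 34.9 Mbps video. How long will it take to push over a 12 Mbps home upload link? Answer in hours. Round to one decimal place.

6.9 hours

2 h 22 min = 142 min = 8520 s
File: 34.900 Mbps × 8520 s = 297348.0 Mb.
At 12 Mbps: 297348.0 / 12 = 24779.0 s ≈ 6.88 hours.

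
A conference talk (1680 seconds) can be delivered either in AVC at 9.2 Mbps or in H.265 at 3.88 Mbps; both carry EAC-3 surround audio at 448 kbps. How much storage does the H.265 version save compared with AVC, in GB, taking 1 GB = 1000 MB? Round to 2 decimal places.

Audio: 448 kbps = 0.448 Mbps.
AVC: 9.648 Mbps × 1680 s = 16208.6 Mb = 2.026 GB.
H.265: 4.328 Mbps × 1680 s = 7271.0 Mb = 0.909 GB.
Saving: 2.026 − 0.909 = 1.117 GB.

1.12 GB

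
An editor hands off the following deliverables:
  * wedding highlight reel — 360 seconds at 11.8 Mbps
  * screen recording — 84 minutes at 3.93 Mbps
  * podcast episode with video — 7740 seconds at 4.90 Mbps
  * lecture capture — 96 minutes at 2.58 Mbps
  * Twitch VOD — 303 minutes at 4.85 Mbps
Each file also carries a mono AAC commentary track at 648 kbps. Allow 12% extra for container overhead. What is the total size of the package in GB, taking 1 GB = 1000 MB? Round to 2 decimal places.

26.47 GB

Audio: 648 kbps = 0.648 Mbps.
wedding highlight reel: 12.448 Mbps × 360 s × 1.12 = 5019.0 Mb
screen recording: 4.578 Mbps × 5040 s × 1.12 = 25841.9 Mb
podcast episode with video: 5.548 Mbps × 7740 s × 1.12 = 48094.5 Mb
lecture capture: 3.228 Mbps × 5760 s × 1.12 = 20824.5 Mb
Twitch VOD: 5.498 Mbps × 18180 s × 1.12 = 111948.1 Mb
Total: 211728.0 Mb = 26466.0 MB.
= 26.47 GB.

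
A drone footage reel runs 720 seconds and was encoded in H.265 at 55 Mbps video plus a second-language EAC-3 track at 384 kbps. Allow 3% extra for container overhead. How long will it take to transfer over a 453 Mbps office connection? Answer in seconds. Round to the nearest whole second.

Audio: 384 kbps = 0.384 Mbps.
Total bitrate: 55.384 Mbps.
File: 55.384 Mbps × 720 s = 39876.5 Mb.
With 3% container overhead: ×1.03. → 41072.8 Mb.
At 453 Mbps: 41072.8 / 453 = 90.7 s ≈ 90.7 seconds.

91 seconds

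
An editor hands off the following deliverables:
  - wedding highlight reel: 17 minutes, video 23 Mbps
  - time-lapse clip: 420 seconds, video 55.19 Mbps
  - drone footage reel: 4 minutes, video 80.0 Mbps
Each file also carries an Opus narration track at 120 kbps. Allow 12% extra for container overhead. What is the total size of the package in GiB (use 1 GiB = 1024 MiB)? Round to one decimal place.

Audio: 120 kbps = 0.120 Mbps.
wedding highlight reel: 23.120 Mbps × 1020 s × 1.12 = 26412.3 Mb
time-lapse clip: 55.310 Mbps × 420 s × 1.12 = 26017.8 Mb
drone footage reel: 80.120 Mbps × 240 s × 1.12 = 21536.3 Mb
Total: 73966.4 Mb = 9245.8 MB.
= 8.611 GiB.

8.6 GiB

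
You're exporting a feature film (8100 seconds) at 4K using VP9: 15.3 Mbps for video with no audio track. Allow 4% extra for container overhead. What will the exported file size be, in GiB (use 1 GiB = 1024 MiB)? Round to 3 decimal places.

Total bitrate: 15.3 Mbps.
Stream data: 15.300 Mbps × 8100 s = 123930.0 Mb.
With 4% container overhead: ×1.04.
128,887 Mb = 16,110,900,000 bytes ÷ 1,073,741,824 = 15.00 GiB.

15.004 GiB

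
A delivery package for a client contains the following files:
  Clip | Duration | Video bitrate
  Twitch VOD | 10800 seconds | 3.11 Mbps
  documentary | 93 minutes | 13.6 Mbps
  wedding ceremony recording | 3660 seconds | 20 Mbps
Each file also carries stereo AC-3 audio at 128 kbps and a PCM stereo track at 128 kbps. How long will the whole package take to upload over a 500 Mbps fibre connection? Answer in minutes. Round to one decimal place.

6.3 minutes

Audio total: 128 + 128 = 256 kbps = 0.256 Mbps.
Twitch VOD: 3.366 Mbps × 10800 s = 36352.8 Mb
documentary: 13.856 Mbps × 5580 s = 77316.5 Mb
wedding ceremony recording: 20.256 Mbps × 3660 s = 74137.0 Mb
Total: 187806.2 Mb = 23475.8 MB.
At 500 Mbps: 187806.2 / 500 = 376 s ≈ 6.26 minutes.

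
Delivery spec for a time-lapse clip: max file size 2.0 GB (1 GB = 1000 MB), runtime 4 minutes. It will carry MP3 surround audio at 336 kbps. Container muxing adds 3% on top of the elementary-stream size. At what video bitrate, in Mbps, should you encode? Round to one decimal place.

Budget: 2.0 GB = 16000.0 Mb.
Stream payload after overhead: 16000.0 / 1.03 = 15534.0 Mb.
4 min = 240 s
Total bitrate budget: 15534.0 Mb / 240 s = 64.725 Mbps.
Audio: 336 kbps = 0.336 Mbps.
Video: 64.725 − 0.336 = 64.389 Mbps.

64.4 Mbps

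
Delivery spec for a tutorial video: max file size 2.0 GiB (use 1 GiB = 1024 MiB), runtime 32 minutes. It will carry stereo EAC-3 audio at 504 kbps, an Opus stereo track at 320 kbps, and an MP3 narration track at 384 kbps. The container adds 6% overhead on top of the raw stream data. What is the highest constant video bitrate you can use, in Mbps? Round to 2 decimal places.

Budget: 2.0 GiB = 17179.9 Mb.
Stream payload after overhead: 17179.9 / 1.06 = 16207.4 Mb.
32 min = 1920 s
Total bitrate budget: 16207.4 Mb / 1920 s = 8.441 Mbps.
Audio total: 504 + 320 + 384 = 1208 kbps = 1.208 Mbps.
Video: 8.441 − 1.208 = 7.233 Mbps.

7.23 Mbps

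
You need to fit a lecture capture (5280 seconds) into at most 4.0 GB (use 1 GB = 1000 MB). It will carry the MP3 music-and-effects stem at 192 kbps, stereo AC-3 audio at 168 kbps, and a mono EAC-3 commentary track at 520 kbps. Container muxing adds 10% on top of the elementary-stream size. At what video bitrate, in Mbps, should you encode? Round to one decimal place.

4.6 Mbps

Budget: 4.0 GB = 32000.0 Mb.
Stream payload after overhead: 32000.0 / 1.10 = 29090.9 Mb.
Total bitrate budget: 29090.9 Mb / 5280 s = 5.510 Mbps.
Audio total: 192 + 168 + 520 = 880 kbps = 0.880 Mbps.
Video: 5.510 − 0.880 = 4.630 Mbps.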